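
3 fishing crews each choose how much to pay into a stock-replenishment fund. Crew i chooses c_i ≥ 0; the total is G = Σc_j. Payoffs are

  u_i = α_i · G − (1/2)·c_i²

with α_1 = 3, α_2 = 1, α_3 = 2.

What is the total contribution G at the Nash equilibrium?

Crew i's FOC: ∂u_i/∂c_i = α_i − c_i = 0, so c_i* = α_i.
NE contributions = (3, 1, 2); G = 6.

6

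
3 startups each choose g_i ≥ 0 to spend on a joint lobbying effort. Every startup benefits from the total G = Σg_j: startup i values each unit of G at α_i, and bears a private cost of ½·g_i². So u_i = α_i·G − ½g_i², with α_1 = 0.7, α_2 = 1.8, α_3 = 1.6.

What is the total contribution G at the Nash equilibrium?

Startup i's FOC: ∂u_i/∂g_i = α_i − g_i = 0, so g_i* = α_i.
NE contributions = (0.7, 1.8, 1.6); G = 4.1.

4.1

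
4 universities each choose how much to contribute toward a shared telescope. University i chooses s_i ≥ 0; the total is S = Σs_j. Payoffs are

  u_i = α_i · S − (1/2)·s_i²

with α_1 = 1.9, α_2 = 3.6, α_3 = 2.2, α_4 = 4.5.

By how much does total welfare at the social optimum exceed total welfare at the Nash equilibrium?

University i's FOC: ∂u_i/∂s_i = α_i − s_i = 0, so s_i* = α_i.
NE contributions = (1.9, 3.6, 2.2, 4.5); S = 12.2.
W^NE = (Σα)·S − ½Σα_i² = 12.2² − ½·41.66 = 128.01.
Planner sets s_i = Σα_j = 12.2 for every i, so S^SO = 4·12.2 = 48.8.
W^SO = (Σα)·S^SO − ½·4·(Σα)² = (4/2)·12.2² = 297.68.
Deadweight loss = W^SO − W^NE = 169.67.

169.67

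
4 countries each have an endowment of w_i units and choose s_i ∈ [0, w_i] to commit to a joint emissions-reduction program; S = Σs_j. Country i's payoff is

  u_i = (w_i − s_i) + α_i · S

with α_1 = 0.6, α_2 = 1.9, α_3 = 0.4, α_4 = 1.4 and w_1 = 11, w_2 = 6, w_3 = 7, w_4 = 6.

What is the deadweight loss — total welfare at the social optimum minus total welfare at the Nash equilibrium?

59.4

∂u_i/∂s_i = α_i − 1, so country i contributes w_i if α_i > 1, else 0.
α_i > 1 for i ∈ {2, 4}; NE contributions (0, 6, 0, 6), S = 12.
W^NE = Σw_i − S^NE + (Σα_i)·S^NE = 30 + 3.3·12 = 69.6.
Planner: ∂(Σu_j)/∂s_i = Σα_j − 1 = 3.3 > 0, so everyone contributes w_i; S^SO = 30, W^SO = 30 + 3.3·30 = 129.
Deadweight loss = 59.4.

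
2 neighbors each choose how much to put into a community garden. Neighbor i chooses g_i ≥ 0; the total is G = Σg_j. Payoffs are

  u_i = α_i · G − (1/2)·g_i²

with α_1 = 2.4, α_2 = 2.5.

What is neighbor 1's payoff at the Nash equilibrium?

8.88

Neighbor i's FOC: ∂u_i/∂g_i = α_i − g_i = 0, so g_i* = α_i.
NE contributions = (2.4, 2.5); G = 4.9.
u_1 = α_1·G − ½·(g_1)² = 2.4·4.9 − ½·2.4² = 8.88.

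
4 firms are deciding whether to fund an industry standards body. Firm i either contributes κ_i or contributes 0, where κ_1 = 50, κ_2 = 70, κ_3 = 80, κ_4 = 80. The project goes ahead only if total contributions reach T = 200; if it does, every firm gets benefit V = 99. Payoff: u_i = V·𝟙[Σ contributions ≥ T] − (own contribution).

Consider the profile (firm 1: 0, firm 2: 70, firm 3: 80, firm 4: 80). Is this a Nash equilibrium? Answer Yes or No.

Total = 230 ≥ 200: provided.
Firm 1 (pledges 0, payoff 99): pledging 50 → total 280, payoff 49. No gain.
Firm 2 (pledges 70, payoff 29): dropping to 0 → total 160, payoff 0. No gain.
Firm 3 (pledges 80, payoff 19): dropping to 0 → total 150, payoff 0. No gain.
Firm 4 (pledges 80, payoff 19): dropping to 0 → total 150, payoff 0. No gain.

Yes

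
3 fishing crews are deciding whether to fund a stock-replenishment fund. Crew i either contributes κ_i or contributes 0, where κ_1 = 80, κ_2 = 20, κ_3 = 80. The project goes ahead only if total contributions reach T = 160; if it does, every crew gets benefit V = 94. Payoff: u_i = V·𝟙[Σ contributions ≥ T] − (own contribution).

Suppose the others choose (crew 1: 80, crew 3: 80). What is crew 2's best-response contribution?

Others' total = 160 ≥ 160; contributing adds cost 20 for no extra benefit.
Best response: 0.

0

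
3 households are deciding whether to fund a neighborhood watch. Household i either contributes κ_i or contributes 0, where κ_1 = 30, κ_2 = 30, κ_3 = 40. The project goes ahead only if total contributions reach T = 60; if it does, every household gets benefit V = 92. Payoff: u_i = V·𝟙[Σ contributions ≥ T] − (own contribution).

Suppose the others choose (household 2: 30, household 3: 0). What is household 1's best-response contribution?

30

Others' total = 30. Contributing 30 brings total to 60 ≥ 60: gain V − κ_1 = 62.
Best response: 30.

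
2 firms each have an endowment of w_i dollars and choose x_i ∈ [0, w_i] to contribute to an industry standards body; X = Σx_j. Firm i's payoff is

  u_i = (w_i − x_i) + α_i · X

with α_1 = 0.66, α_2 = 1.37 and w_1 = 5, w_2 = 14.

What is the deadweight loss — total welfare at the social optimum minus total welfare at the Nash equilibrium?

∂u_i/∂x_i = α_i − 1, so firm i contributes w_i if α_i > 1, else 0.
α_i > 1 for i ∈ {2}; NE contributions (0, 14), X = 14.
W^NE = Σw_i − X^NE + (Σα_i)·X^NE = 19 + 1.03·14 = 33.42.
Planner: ∂(Σu_j)/∂x_i = Σα_j − 1 = 1.03 > 0, so everyone contributes w_i; X^SO = 19, W^SO = 19 + 1.03·19 = 38.57.
Deadweight loss = 5.15.

5.15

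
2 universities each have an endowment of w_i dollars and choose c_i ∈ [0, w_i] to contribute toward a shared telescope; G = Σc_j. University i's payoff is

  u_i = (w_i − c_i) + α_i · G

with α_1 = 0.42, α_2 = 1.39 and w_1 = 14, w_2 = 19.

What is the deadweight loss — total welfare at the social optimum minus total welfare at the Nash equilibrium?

11.34

∂u_i/∂c_i = α_i − 1, so university i contributes w_i if α_i > 1, else 0.
α_i > 1 for i ∈ {2}; NE contributions (0, 19), G = 19.
W^NE = Σw_i − G^NE + (Σα_i)·G^NE = 33 + 0.81·19 = 48.39.
Planner: ∂(Σu_j)/∂c_i = Σα_j − 1 = 0.81 > 0, so everyone contributes w_i; G^SO = 33, W^SO = 33 + 0.81·33 = 59.73.
Deadweight loss = 11.34.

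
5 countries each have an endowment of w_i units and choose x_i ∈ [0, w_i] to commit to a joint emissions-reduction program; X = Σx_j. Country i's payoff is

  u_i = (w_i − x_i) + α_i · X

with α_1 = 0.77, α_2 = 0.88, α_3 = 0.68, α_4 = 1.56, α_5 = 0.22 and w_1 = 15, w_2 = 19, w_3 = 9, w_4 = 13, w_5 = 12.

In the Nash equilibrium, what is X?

13

∂u_i/∂x_i = α_i − 1, so country i contributes w_i if α_i > 1, else 0.
α_i > 1 for i ∈ {4}; NE contributions (0, 0, 0, 13, 0), X = 13.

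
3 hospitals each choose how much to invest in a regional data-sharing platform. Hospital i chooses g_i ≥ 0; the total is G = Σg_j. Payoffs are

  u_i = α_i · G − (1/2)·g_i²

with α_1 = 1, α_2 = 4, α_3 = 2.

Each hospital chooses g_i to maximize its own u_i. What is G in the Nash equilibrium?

7

Hospital i's FOC: ∂u_i/∂g_i = α_i − g_i = 0, so g_i* = α_i.
NE contributions = (1, 4, 2); G = 7.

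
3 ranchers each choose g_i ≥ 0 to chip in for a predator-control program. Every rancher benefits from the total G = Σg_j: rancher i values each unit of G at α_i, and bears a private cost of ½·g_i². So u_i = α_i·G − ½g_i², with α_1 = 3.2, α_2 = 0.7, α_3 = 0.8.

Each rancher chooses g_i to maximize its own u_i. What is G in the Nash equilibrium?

Rancher i's FOC: ∂u_i/∂g_i = α_i − g_i = 0, so g_i* = α_i.
NE contributions = (3.2, 0.7, 0.8); G = 4.7.

4.7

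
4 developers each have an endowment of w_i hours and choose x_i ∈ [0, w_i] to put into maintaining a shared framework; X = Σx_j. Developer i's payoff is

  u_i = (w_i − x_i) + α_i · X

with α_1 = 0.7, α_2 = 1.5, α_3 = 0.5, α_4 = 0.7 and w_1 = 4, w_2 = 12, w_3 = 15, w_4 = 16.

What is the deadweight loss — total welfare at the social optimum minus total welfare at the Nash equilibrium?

∂u_i/∂x_i = α_i − 1, so developer i contributes w_i if α_i > 1, else 0.
α_i > 1 for i ∈ {2}; NE contributions (0, 12, 0, 0), X = 12.
W^NE = Σw_i − X^NE + (Σα_i)·X^NE = 47 + 2.4·12 = 75.8.
Planner: ∂(Σu_j)/∂x_i = Σα_j − 1 = 2.4 > 0, so everyone contributes w_i; X^SO = 47, W^SO = 47 + 2.4·47 = 159.8.
Deadweight loss = 84.

84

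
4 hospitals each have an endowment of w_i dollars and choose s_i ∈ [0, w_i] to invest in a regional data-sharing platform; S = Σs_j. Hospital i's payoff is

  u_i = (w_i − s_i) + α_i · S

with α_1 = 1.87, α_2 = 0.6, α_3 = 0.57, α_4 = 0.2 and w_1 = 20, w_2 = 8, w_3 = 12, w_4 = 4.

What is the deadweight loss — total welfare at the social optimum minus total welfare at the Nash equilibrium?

∂u_i/∂s_i = α_i − 1, so hospital i contributes w_i if α_i > 1, else 0.
α_i > 1 for i ∈ {1}; NE contributions (20, 0, 0, 0), S = 20.
W^NE = Σw_i − S^NE + (Σα_i)·S^NE = 44 + 2.24·20 = 88.8.
Planner: ∂(Σu_j)/∂s_i = Σα_j − 1 = 2.24 > 0, so everyone contributes w_i; S^SO = 44, W^SO = 44 + 2.24·44 = 142.56.
Deadweight loss = 53.76.

53.76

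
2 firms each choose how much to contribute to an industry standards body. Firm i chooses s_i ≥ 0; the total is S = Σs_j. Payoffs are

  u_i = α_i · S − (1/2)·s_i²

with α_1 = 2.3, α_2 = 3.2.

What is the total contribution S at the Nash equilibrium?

Firm i's FOC: ∂u_i/∂s_i = α_i − s_i = 0, so s_i* = α_i.
NE contributions = (2.3, 3.2); S = 5.5.

5.5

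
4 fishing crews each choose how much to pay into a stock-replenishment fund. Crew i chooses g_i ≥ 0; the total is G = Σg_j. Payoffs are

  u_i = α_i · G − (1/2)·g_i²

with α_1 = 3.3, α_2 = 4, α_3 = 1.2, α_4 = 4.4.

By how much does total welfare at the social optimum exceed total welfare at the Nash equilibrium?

190.255

Crew i's FOC: ∂u_i/∂g_i = α_i − g_i = 0, so g_i* = α_i.
NE contributions = (3.3, 4, 1.2, 4.4); G = 12.9.
W^NE = (Σα)·G − ½Σα_i² = 12.9² − ½·47.69 = 142.565.
Planner sets g_i = Σα_j = 12.9 for every i, so G^SO = 4·12.9 = 51.6.
W^SO = (Σα)·G^SO − ½·4·(Σα)² = (4/2)·12.9² = 332.82.
Deadweight loss = W^SO − W^NE = 190.255.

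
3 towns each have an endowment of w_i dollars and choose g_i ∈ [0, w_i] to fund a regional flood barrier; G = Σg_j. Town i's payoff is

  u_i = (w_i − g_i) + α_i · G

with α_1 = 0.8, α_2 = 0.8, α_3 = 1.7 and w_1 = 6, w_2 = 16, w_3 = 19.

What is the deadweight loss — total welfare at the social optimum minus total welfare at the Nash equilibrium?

50.6

∂u_i/∂g_i = α_i − 1, so town i contributes w_i if α_i > 1, else 0.
α_i > 1 for i ∈ {3}; NE contributions (0, 0, 19), G = 19.
W^NE = Σw_i − G^NE + (Σα_i)·G^NE = 41 + 2.3·19 = 84.7.
Planner: ∂(Σu_j)/∂g_i = Σα_j − 1 = 2.3 > 0, so everyone contributes w_i; G^SO = 41, W^SO = 41 + 2.3·41 = 135.3.
Deadweight loss = 50.6.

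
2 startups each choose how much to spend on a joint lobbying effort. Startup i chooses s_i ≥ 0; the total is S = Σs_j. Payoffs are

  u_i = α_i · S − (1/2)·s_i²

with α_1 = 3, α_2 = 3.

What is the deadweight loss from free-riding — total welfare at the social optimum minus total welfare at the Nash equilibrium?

9

Startup i's FOC: ∂u_i/∂s_i = α_i − s_i = 0, so s_i* = α_i.
NE contributions = (3, 3); S = 6.
W^NE = (Σα)·S − ½Σα_i² = 6² − ½·18 = 27.
Planner sets s_i = Σα_j = 6 for every i, so S^SO = 2·6 = 12.
W^SO = (Σα)·S^SO − ½·2·(Σα)² = (2/2)·6² = 36.
Deadweight loss = W^SO − W^NE = 9.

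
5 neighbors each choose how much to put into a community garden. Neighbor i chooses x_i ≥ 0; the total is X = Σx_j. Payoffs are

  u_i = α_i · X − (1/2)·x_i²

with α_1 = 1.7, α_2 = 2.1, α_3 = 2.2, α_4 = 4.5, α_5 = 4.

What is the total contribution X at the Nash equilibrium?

14.5

Neighbor i's FOC: ∂u_i/∂x_i = α_i − x_i = 0, so x_i* = α_i.
NE contributions = (1.7, 2.1, 2.2, 4.5, 4); X = 14.5.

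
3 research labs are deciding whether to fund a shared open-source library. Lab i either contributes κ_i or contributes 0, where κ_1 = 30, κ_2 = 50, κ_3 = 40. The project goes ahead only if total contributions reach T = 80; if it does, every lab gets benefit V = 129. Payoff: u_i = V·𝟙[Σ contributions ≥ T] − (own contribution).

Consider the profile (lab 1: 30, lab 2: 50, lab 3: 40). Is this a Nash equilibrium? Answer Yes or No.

Total = 120 ≥ 80: provided.
Lab 1 (pledges 30, payoff 99): dropping to 0 → total 90, payoff 129. Profitable deviation.

No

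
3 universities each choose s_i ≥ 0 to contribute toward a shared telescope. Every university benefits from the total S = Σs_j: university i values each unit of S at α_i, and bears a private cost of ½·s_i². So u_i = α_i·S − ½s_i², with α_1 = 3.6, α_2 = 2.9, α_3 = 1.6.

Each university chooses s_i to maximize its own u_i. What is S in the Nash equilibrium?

University i's FOC: ∂u_i/∂s_i = α_i − s_i = 0, so s_i* = α_i.
NE contributions = (3.6, 2.9, 1.6); S = 8.1.

8.1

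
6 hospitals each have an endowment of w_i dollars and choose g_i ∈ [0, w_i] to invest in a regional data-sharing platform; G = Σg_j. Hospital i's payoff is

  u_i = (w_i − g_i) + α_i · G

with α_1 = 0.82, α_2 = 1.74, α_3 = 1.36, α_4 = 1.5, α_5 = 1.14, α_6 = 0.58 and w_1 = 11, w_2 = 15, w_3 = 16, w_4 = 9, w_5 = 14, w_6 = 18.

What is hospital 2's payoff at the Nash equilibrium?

∂u_i/∂g_i = α_i − 1, so hospital i contributes w_i if α_i > 1, else 0.
α_i > 1 for i ∈ {2, 3, 4, 5}; NE contributions (0, 15, 16, 9, 14, 0), G = 54.
u_2 = (15 − 15) + 1.74·54 = 93.96.

93.96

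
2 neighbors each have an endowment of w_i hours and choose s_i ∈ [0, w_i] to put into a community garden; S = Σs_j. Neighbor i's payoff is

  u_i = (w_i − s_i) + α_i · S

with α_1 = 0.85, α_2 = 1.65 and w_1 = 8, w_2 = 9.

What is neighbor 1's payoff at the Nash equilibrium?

∂u_i/∂s_i = α_i − 1, so neighbor i contributes w_i if α_i > 1, else 0.
α_i > 1 for i ∈ {2}; NE contributions (0, 9), S = 9.
u_1 = (8 − 0) + 0.85·9 = 15.65.

15.65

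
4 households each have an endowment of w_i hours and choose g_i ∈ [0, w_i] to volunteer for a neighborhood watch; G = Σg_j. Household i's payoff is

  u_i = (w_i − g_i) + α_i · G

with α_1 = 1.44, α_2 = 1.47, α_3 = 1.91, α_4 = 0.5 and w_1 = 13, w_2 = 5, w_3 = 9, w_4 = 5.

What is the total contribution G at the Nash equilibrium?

∂u_i/∂g_i = α_i − 1, so household i contributes w_i if α_i > 1, else 0.
α_i > 1 for i ∈ {1, 2, 3}; NE contributions (13, 5, 9, 0), G = 27.

27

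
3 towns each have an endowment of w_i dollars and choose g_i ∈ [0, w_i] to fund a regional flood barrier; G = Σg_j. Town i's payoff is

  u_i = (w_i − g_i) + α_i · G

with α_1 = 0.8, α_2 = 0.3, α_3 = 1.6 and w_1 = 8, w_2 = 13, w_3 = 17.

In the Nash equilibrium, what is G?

17

∂u_i/∂g_i = α_i − 1, so town i contributes w_i if α_i > 1, else 0.
α_i > 1 for i ∈ {3}; NE contributions (0, 0, 17), G = 17.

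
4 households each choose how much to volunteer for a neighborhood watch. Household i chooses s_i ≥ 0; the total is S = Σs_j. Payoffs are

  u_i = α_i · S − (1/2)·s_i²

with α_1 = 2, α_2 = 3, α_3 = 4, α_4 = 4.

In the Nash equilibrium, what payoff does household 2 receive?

Household i's FOC: ∂u_i/∂s_i = α_i − s_i = 0, so s_i* = α_i.
NE contributions = (2, 3, 4, 4); S = 13.
u_2 = α_2·S − ½·(s_2)² = 3·13 − ½·3² = 34.5.

34.5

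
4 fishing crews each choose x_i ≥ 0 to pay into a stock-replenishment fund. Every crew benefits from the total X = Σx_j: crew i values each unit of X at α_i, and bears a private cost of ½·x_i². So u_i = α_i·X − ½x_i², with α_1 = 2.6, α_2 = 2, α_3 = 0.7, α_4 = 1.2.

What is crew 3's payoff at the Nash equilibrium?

4.305

Crew i's FOC: ∂u_i/∂x_i = α_i − x_i = 0, so x_i* = α_i.
NE contributions = (2.6, 2, 0.7, 1.2); X = 6.5.
u_3 = α_3·X − ½·(x_3)² = 0.7·6.5 − ½·0.7² = 4.305.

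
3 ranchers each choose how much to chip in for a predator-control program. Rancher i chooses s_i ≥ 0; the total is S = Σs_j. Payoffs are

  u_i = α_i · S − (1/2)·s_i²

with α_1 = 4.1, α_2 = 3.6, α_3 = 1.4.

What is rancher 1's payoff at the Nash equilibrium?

Rancher i's FOC: ∂u_i/∂s_i = α_i − s_i = 0, so s_i* = α_i.
NE contributions = (4.1, 3.6, 1.4); S = 9.1.
u_1 = α_1·S − ½·(s_1)² = 4.1·9.1 − ½·4.1² = 28.905.

28.905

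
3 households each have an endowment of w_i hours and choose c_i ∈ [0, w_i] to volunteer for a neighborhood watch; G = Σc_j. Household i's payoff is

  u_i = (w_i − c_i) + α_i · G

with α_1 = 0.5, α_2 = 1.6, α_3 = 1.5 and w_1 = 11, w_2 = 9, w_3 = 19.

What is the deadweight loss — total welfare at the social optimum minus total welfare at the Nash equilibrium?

∂u_i/∂c_i = α_i − 1, so household i contributes w_i if α_i > 1, else 0.
α_i > 1 for i ∈ {2, 3}; NE contributions (0, 9, 19), G = 28.
W^NE = Σw_i − G^NE + (Σα_i)·G^NE = 39 + 2.6·28 = 111.8.
Planner: ∂(Σu_j)/∂c_i = Σα_j − 1 = 2.6 > 0, so everyone contributes w_i; G^SO = 39, W^SO = 39 + 2.6·39 = 140.4.
Deadweight loss = 28.6.

28.6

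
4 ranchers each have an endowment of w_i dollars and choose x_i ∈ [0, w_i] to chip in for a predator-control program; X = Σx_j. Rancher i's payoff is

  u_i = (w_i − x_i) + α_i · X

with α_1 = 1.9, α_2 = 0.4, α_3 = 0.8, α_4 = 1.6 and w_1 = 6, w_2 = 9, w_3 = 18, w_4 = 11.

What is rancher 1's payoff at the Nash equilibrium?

32.3

∂u_i/∂x_i = α_i − 1, so rancher i contributes w_i if α_i > 1, else 0.
α_i > 1 for i ∈ {1, 4}; NE contributions (6, 0, 0, 11), X = 17.
u_1 = (6 − 6) + 1.9·17 = 32.3.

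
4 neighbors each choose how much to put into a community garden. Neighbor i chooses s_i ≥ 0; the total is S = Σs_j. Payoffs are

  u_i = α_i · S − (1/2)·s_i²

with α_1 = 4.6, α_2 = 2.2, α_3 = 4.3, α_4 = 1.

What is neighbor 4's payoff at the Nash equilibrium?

Neighbor i's FOC: ∂u_i/∂s_i = α_i − s_i = 0, so s_i* = α_i.
NE contributions = (4.6, 2.2, 4.3, 1); S = 12.1.
u_4 = α_4·S − ½·(s_4)² = 1·12.1 − ½·1² = 11.6.

11.6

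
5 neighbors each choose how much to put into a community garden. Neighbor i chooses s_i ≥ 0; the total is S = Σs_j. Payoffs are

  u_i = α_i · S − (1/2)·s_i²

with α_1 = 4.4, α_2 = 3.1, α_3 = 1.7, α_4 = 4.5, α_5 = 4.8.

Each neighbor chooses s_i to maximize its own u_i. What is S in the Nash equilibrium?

18.5

Neighbor i's FOC: ∂u_i/∂s_i = α_i − s_i = 0, so s_i* = α_i.
NE contributions = (4.4, 3.1, 1.7, 4.5, 4.8); S = 18.5.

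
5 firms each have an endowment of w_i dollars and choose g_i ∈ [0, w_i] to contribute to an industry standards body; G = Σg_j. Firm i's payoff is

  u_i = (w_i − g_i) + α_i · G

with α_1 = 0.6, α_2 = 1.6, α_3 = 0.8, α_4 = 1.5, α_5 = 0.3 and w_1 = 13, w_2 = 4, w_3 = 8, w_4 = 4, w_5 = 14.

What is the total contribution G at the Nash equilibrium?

8

∂u_i/∂g_i = α_i − 1, so firm i contributes w_i if α_i > 1, else 0.
α_i > 1 for i ∈ {2, 4}; NE contributions (0, 4, 0, 4, 0), G = 8.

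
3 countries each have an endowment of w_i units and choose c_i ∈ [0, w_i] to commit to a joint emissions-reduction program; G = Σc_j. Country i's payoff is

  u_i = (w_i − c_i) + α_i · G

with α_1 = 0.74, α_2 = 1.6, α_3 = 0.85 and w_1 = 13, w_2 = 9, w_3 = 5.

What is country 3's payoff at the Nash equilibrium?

∂u_i/∂c_i = α_i − 1, so country i contributes w_i if α_i > 1, else 0.
α_i > 1 for i ∈ {2}; NE contributions (0, 9, 0), G = 9.
u_3 = (5 − 0) + 0.85·9 = 12.65.

12.65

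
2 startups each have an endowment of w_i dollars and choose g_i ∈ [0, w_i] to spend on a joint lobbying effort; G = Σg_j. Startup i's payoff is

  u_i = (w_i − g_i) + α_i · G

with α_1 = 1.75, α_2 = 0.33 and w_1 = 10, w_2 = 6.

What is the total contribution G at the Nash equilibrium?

10

∂u_i/∂g_i = α_i − 1, so startup i contributes w_i if α_i > 1, else 0.
α_i > 1 for i ∈ {1}; NE contributions (10, 0), G = 10.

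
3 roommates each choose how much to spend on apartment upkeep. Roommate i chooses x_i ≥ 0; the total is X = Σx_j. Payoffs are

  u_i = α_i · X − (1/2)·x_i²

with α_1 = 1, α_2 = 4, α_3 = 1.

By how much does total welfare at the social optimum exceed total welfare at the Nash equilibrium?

27

Roommate i's FOC: ∂u_i/∂x_i = α_i − x_i = 0, so x_i* = α_i.
NE contributions = (1, 4, 1); X = 6.
W^NE = (Σα)·X − ½Σα_i² = 6² − ½·18 = 27.
Planner sets x_i = Σα_j = 6 for every i, so X^SO = 3·6 = 18.
W^SO = (Σα)·X^SO − ½·3·(Σα)² = (3/2)·6² = 54.
Deadweight loss = W^SO − W^NE = 27.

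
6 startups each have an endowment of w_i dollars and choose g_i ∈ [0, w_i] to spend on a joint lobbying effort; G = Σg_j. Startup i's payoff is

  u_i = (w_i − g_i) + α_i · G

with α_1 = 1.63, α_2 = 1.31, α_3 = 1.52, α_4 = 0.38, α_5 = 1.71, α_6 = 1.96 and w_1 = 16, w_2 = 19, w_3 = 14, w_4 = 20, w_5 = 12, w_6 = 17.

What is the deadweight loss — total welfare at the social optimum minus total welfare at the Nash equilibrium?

∂u_i/∂g_i = α_i − 1, so startup i contributes w_i if α_i > 1, else 0.
α_i > 1 for i ∈ {1, 2, 3, 5, 6}; NE contributions (16, 19, 14, 0, 12, 17), G = 78.
W^NE = Σw_i − G^NE + (Σα_i)·G^NE = 98 + 7.51·78 = 683.78.
Planner: ∂(Σu_j)/∂g_i = Σα_j − 1 = 7.51 > 0, so everyone contributes w_i; G^SO = 98, W^SO = 98 + 7.51·98 = 833.98.
Deadweight loss = 150.2.

150.2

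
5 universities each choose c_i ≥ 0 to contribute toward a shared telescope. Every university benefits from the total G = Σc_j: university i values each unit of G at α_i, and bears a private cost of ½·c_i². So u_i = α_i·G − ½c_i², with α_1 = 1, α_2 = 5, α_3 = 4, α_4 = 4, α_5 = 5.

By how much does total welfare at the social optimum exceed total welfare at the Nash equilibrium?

University i's FOC: ∂u_i/∂c_i = α_i − c_i = 0, so c_i* = α_i.
NE contributions = (1, 5, 4, 4, 5); G = 19.
W^NE = (Σα)·G − ½Σα_i² = 19² − ½·83 = 319.5.
Planner sets c_i = Σα_j = 19 for every i, so G^SO = 5·19 = 95.
W^SO = (Σα)·G^SO − ½·5·(Σα)² = (5/2)·19² = 902.5.
Deadweight loss = W^SO − W^NE = 583.

583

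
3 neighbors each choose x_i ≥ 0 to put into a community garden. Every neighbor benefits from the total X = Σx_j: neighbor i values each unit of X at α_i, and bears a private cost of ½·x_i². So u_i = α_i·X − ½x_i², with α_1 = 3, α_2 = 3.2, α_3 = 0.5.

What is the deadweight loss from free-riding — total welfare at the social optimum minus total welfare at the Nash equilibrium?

32.19

Neighbor i's FOC: ∂u_i/∂x_i = α_i − x_i = 0, so x_i* = α_i.
NE contributions = (3, 3.2, 0.5); X = 6.7.
W^NE = (Σα)·X − ½Σα_i² = 6.7² − ½·19.49 = 35.145.
Planner sets x_i = Σα_j = 6.7 for every i, so X^SO = 3·6.7 = 20.1.
W^SO = (Σα)·X^SO − ½·3·(Σα)² = (3/2)·6.7² = 67.335.
Deadweight loss = W^SO − W^NE = 32.19.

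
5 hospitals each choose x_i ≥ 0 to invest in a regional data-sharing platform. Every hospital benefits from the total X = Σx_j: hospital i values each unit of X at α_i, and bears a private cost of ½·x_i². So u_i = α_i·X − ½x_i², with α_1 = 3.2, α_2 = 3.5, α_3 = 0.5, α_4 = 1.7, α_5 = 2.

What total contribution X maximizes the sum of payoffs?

54.5

Planner FOC: ∂(Σu_j)/∂x_i = (Σα_j) − x_i = 0, so x_i^SO = Σα_j = 10.9 for every i; X^SO = 54.5.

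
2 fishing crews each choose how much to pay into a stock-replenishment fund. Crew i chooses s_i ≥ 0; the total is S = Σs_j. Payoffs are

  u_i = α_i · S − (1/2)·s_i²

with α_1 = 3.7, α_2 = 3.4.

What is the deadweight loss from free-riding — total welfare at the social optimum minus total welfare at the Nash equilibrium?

12.625

Crew i's FOC: ∂u_i/∂s_i = α_i − s_i = 0, so s_i* = α_i.
NE contributions = (3.7, 3.4); S = 7.1.
W^NE = (Σα)·S − ½Σα_i² = 7.1² − ½·25.25 = 37.785.
Planner sets s_i = Σα_j = 7.1 for every i, so S^SO = 2·7.1 = 14.2.
W^SO = (Σα)·S^SO − ½·2·(Σα)² = (2/2)·7.1² = 50.41.
Deadweight loss = W^SO − W^NE = 12.625.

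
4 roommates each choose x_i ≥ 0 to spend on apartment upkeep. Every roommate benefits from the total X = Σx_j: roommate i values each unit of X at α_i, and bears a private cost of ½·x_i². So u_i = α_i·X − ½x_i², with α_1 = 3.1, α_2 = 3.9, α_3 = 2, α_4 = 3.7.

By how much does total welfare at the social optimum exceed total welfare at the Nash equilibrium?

182.545

Roommate i's FOC: ∂u_i/∂x_i = α_i − x_i = 0, so x_i* = α_i.
NE contributions = (3.1, 3.9, 2, 3.7); X = 12.7.
W^NE = (Σα)·X − ½Σα_i² = 12.7² − ½·42.51 = 140.035.
Planner sets x_i = Σα_j = 12.7 for every i, so X^SO = 4·12.7 = 50.8.
W^SO = (Σα)·X^SO − ½·4·(Σα)² = (4/2)·12.7² = 322.58.
Deadweight loss = W^SO − W^NE = 182.545.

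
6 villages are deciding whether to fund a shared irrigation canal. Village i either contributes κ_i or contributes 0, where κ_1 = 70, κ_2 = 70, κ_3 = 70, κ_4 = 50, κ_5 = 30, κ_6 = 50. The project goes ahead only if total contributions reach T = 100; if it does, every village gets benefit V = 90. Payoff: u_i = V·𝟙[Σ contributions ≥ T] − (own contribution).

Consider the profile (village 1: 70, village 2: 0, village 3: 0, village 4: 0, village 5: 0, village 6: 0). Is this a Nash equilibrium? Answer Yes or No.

No

Total = 70 < 100: not provided.
Village 1 (pledges 70, payoff -70): dropping to 0 → total 0, payoff 0. Profitable deviation.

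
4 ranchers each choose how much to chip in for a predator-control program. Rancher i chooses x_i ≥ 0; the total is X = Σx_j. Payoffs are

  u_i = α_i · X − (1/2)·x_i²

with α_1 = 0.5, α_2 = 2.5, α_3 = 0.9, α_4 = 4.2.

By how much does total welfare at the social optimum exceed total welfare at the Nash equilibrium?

78.085

Rancher i's FOC: ∂u_i/∂x_i = α_i − x_i = 0, so x_i* = α_i.
NE contributions = (0.5, 2.5, 0.9, 4.2); X = 8.1.
W^NE = (Σα)·X − ½Σα_i² = 8.1² − ½·24.95 = 53.135.
Planner sets x_i = Σα_j = 8.1 for every i, so X^SO = 4·8.1 = 32.4.
W^SO = (Σα)·X^SO − ½·4·(Σα)² = (4/2)·8.1² = 131.22.
Deadweight loss = W^SO − W^NE = 78.085.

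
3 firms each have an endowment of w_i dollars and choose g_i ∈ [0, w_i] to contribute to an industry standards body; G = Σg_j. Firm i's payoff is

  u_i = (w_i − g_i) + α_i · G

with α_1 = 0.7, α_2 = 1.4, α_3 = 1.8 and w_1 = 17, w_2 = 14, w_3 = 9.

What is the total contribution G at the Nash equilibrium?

23

∂u_i/∂g_i = α_i − 1, so firm i contributes w_i if α_i > 1, else 0.
α_i > 1 for i ∈ {2, 3}; NE contributions (0, 14, 9), G = 23.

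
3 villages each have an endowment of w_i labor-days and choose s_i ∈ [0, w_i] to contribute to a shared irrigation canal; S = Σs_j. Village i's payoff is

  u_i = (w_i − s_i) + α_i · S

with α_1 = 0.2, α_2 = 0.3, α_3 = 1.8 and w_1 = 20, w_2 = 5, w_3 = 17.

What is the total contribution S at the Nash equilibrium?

∂u_i/∂s_i = α_i − 1, so village i contributes w_i if α_i > 1, else 0.
α_i > 1 for i ∈ {3}; NE contributions (0, 0, 17), S = 17.

17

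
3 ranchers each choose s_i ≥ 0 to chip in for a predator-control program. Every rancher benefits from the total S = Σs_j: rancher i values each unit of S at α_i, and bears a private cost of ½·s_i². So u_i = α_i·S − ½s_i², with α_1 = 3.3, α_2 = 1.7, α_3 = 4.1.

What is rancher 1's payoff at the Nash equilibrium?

Rancher i's FOC: ∂u_i/∂s_i = α_i − s_i = 0, so s_i* = α_i.
NE contributions = (3.3, 1.7, 4.1); S = 9.1.
u_1 = α_1·S − ½·(s_1)² = 3.3·9.1 − ½·3.3² = 24.585.

24.585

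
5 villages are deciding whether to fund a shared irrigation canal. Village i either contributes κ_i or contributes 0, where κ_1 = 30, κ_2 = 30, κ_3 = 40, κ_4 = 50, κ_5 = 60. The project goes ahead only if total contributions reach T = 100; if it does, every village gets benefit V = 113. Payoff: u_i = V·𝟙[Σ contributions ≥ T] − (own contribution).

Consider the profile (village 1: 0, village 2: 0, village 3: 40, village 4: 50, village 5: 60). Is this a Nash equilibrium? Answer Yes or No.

No

Total = 150 ≥ 100: provided.
Village 1 (pledges 0, payoff 113): pledging 30 → total 180, payoff 83. No gain.
Village 2 (pledges 0, payoff 113): pledging 30 → total 180, payoff 83. No gain.
Village 3 (pledges 40, payoff 73): dropping to 0 → total 110, payoff 113. Profitable deviation.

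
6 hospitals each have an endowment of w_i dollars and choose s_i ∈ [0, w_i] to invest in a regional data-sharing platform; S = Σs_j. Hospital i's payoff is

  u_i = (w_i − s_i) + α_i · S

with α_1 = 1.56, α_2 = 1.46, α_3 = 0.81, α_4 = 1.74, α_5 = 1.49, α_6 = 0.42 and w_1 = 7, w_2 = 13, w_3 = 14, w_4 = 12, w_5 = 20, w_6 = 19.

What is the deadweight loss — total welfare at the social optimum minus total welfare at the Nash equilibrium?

213.84

∂u_i/∂s_i = α_i − 1, so hospital i contributes w_i if α_i > 1, else 0.
α_i > 1 for i ∈ {1, 2, 4, 5}; NE contributions (7, 13, 0, 12, 20, 0), S = 52.
W^NE = Σw_i − S^NE + (Σα_i)·S^NE = 85 + 6.48·52 = 421.96.
Planner: ∂(Σu_j)/∂s_i = Σα_j − 1 = 6.48 > 0, so everyone contributes w_i; S^SO = 85, W^SO = 85 + 6.48·85 = 635.8.
Deadweight loss = 213.84.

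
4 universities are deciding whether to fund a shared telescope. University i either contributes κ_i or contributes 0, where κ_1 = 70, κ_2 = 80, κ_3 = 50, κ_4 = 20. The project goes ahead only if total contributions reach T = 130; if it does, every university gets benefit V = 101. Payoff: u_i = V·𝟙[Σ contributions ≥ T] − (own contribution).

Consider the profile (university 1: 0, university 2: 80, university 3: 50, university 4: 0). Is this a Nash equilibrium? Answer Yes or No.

Total = 130 ≥ 130: provided.
University 1 (pledges 0, payoff 101): pledging 70 → total 200, payoff 31. No gain.
University 2 (pledges 80, payoff 21): dropping to 0 → total 50, payoff 0. No gain.
University 3 (pledges 50, payoff 51): dropping to 0 → total 80, payoff 0. No gain.
University 4 (pledges 0, payoff 101): pledging 20 → total 150, payoff 81. No gain.

Yes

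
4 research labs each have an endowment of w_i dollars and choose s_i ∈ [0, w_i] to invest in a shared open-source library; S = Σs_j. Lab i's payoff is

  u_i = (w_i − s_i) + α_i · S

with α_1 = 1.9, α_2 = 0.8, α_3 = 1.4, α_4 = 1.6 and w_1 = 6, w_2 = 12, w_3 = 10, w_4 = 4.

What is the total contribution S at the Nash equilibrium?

20

∂u_i/∂s_i = α_i − 1, so lab i contributes w_i if α_i > 1, else 0.
α_i > 1 for i ∈ {1, 3, 4}; NE contributions (6, 0, 10, 4), S = 20.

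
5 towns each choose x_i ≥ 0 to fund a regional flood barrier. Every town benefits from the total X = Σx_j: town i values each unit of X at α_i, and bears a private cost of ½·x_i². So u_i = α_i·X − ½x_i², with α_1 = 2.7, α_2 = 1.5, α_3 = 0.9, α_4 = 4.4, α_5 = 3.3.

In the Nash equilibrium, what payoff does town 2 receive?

Town i's FOC: ∂u_i/∂x_i = α_i − x_i = 0, so x_i* = α_i.
NE contributions = (2.7, 1.5, 0.9, 4.4, 3.3); X = 12.8.
u_2 = α_2·X − ½·(x_2)² = 1.5·12.8 − ½·1.5² = 18.075.

18.075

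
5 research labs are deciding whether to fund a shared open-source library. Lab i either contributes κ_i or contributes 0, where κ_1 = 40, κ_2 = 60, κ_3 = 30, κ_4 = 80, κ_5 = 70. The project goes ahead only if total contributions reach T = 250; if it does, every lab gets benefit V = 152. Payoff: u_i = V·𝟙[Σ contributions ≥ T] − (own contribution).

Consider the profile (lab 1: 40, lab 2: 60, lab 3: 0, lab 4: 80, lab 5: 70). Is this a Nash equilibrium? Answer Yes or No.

Total = 250 ≥ 250: provided.
Lab 1 (pledges 40, payoff 112): dropping to 0 → total 210, payoff 0. No gain.
Lab 2 (pledges 60, payoff 92): dropping to 0 → total 190, payoff 0. No gain.
Lab 3 (pledges 0, payoff 152): pledging 30 → total 280, payoff 122. No gain.
Lab 4 (pledges 80, payoff 72): dropping to 0 → total 170, payoff 0. No gain.
Lab 5 (pledges 70, payoff 82): dropping to 0 → total 180, payoff 0. No gain.

Yes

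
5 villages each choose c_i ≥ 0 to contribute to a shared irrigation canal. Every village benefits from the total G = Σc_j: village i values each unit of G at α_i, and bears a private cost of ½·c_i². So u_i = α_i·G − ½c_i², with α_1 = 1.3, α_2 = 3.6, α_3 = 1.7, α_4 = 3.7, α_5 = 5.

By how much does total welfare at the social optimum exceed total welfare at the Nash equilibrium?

Village i's FOC: ∂u_i/∂c_i = α_i − c_i = 0, so c_i* = α_i.
NE contributions = (1.3, 3.6, 1.7, 3.7, 5); G = 15.3.
W^NE = (Σα)·G − ½Σα_i² = 15.3² − ½·56.23 = 205.975.
Planner sets c_i = Σα_j = 15.3 for every i, so G^SO = 5·15.3 = 76.5.
W^SO = (Σα)·G^SO − ½·5·(Σα)² = (5/2)·15.3² = 585.225.
Deadweight loss = W^SO − W^NE = 379.25.

379.25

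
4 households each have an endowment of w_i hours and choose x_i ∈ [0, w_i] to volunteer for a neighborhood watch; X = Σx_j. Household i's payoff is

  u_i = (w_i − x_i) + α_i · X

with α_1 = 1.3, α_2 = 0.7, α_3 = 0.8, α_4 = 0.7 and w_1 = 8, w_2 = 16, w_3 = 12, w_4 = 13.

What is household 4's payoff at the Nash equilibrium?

∂u_i/∂x_i = α_i − 1, so household i contributes w_i if α_i > 1, else 0.
α_i > 1 for i ∈ {1}; NE contributions (8, 0, 0, 0), X = 8.
u_4 = (13 − 0) + 0.7·8 = 18.6.

18.6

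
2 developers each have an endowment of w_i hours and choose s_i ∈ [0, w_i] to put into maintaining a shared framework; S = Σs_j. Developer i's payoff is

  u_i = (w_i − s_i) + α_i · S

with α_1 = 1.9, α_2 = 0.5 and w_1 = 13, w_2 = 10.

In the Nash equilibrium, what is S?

∂u_i/∂s_i = α_i − 1, so developer i contributes w_i if α_i > 1, else 0.
α_i > 1 for i ∈ {1}; NE contributions (13, 0), S = 13.

13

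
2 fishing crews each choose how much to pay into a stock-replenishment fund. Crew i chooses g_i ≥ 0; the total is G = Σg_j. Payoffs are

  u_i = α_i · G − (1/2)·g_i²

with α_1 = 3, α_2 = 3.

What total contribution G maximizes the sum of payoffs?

Planner FOC: ∂(Σu_j)/∂g_i = (Σα_j) − g_i = 0, so g_i^SO = Σα_j = 6 for every i; G^SO = 12.

12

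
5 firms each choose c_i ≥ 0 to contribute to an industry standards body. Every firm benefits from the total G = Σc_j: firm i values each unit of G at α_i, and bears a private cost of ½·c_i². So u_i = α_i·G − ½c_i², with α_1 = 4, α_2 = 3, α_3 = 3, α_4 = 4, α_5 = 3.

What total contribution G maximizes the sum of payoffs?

Planner FOC: ∂(Σu_j)/∂c_i = (Σα_j) − c_i = 0, so c_i^SO = Σα_j = 17 for every i; G^SO = 85.

85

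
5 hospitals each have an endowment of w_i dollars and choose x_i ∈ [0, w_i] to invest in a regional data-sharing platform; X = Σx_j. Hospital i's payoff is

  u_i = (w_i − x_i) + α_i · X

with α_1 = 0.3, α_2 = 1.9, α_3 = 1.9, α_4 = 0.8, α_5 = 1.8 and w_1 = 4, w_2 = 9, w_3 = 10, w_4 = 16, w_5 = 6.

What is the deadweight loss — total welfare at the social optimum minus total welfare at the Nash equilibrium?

114

∂u_i/∂x_i = α_i − 1, so hospital i contributes w_i if α_i > 1, else 0.
α_i > 1 for i ∈ {2, 3, 5}; NE contributions (0, 9, 10, 0, 6), X = 25.
W^NE = Σw_i − X^NE + (Σα_i)·X^NE = 45 + 5.7·25 = 187.5.
Planner: ∂(Σu_j)/∂x_i = Σα_j − 1 = 5.7 > 0, so everyone contributes w_i; X^SO = 45, W^SO = 45 + 5.7·45 = 301.5.
Deadweight loss = 114.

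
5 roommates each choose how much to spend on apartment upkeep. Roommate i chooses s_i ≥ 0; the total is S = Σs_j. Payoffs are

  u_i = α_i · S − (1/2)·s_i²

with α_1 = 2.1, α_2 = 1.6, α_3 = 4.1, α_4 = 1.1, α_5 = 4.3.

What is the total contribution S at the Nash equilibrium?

13.2

Roommate i's FOC: ∂u_i/∂s_i = α_i − s_i = 0, so s_i* = α_i.
NE contributions = (2.1, 1.6, 4.1, 1.1, 4.3); S = 13.2.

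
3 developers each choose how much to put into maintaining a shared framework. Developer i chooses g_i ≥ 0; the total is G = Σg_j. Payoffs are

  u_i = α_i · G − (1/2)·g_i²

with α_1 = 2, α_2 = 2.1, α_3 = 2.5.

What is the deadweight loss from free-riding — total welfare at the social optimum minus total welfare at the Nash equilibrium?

29.11

Developer i's FOC: ∂u_i/∂g_i = α_i − g_i = 0, so g_i* = α_i.
NE contributions = (2, 2.1, 2.5); G = 6.6.
W^NE = (Σα)·G − ½Σα_i² = 6.6² − ½·14.66 = 36.23.
Planner sets g_i = Σα_j = 6.6 for every i, so G^SO = 3·6.6 = 19.8.
W^SO = (Σα)·G^SO − ½·3·(Σα)² = (3/2)·6.6² = 65.34.
Deadweight loss = W^SO − W^NE = 29.11.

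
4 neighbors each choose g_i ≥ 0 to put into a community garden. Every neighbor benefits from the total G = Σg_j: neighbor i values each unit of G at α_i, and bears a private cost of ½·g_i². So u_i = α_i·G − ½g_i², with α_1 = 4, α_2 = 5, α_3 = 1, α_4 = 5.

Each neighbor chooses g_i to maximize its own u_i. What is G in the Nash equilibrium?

15

Neighbor i's FOC: ∂u_i/∂g_i = α_i − g_i = 0, so g_i* = α_i.
NE contributions = (4, 5, 1, 5); G = 15.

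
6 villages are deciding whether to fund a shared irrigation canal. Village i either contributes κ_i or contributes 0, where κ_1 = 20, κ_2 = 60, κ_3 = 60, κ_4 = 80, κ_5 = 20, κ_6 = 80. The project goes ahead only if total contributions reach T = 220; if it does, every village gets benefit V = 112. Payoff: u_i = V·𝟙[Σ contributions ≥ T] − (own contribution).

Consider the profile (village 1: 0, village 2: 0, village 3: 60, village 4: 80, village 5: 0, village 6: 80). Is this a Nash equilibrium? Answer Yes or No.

Yes

Total = 220 ≥ 220: provided.
Village 1 (pledges 0, payoff 112): pledging 20 → total 240, payoff 92. No gain.
Village 2 (pledges 0, payoff 112): pledging 60 → total 280, payoff 52. No gain.
Village 3 (pledges 60, payoff 52): dropping to 0 → total 160, payoff 0. No gain.
Village 4 (pledges 80, payoff 32): dropping to 0 → total 140, payoff 0. No gain.
Village 5 (pledges 0, payoff 112): pledging 20 → total 240, payoff 92. No gain.
Village 6 (pledges 80, payoff 32): dropping to 0 → total 140, payoff 0. No gain.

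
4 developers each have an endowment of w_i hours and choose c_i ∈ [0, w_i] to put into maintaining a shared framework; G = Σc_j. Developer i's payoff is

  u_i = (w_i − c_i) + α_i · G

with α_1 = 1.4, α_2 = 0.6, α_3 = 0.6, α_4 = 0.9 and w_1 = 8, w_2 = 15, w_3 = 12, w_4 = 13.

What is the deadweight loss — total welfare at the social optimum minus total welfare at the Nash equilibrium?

100

∂u_i/∂c_i = α_i − 1, so developer i contributes w_i if α_i > 1, else 0.
α_i > 1 for i ∈ {1}; NE contributions (8, 0, 0, 0), G = 8.
W^NE = Σw_i − G^NE + (Σα_i)·G^NE = 48 + 2.5·8 = 68.
Planner: ∂(Σu_j)/∂c_i = Σα_j − 1 = 2.5 > 0, so everyone contributes w_i; G^SO = 48, W^SO = 48 + 2.5·48 = 168.
Deadweight loss = 100.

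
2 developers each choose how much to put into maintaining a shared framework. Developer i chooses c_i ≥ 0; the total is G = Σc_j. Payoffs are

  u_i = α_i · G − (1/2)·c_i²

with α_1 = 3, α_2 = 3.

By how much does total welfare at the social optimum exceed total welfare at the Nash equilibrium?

Developer i's FOC: ∂u_i/∂c_i = α_i − c_i = 0, so c_i* = α_i.
NE contributions = (3, 3); G = 6.
W^NE = (Σα)·G − ½Σα_i² = 6² − ½·18 = 27.
Planner sets c_i = Σα_j = 6 for every i, so G^SO = 2·6 = 12.
W^SO = (Σα)·G^SO − ½·2·(Σα)² = (2/2)·6² = 36.
Deadweight loss = W^SO − W^NE = 9.

9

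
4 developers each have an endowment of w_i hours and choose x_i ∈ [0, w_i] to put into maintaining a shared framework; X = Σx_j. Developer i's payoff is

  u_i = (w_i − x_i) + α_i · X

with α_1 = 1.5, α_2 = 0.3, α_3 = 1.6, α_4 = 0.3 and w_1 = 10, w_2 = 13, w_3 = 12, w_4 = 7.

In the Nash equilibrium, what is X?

22

∂u_i/∂x_i = α_i − 1, so developer i contributes w_i if α_i > 1, else 0.
α_i > 1 for i ∈ {1, 3}; NE contributions (10, 0, 12, 0), X = 22.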